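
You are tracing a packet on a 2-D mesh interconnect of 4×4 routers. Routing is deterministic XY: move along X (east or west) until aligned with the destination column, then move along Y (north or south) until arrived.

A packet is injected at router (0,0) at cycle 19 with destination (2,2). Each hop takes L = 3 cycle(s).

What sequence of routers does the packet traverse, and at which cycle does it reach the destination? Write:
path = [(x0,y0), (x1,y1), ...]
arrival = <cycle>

path = [(0,0), (1,0), (2,0), (2,1), (2,2)]
arrival = 31

[0] x=0 y=0 t=19
[1] x=1 y=0 t=22 →E
[2] x=2 y=0 t=25 →E
[3] x=2 y=1 t=28 →N
[4] x=2 y=2 t=31 →N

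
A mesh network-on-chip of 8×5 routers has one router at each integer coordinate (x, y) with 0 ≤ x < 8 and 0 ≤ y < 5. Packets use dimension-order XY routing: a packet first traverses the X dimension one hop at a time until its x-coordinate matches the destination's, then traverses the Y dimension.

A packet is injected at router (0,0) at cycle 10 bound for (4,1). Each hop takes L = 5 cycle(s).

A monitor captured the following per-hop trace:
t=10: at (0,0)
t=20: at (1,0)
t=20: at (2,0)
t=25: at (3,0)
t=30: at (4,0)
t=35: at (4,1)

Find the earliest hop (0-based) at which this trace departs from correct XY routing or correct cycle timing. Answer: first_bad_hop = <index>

first_bad_hop = 1

  1: Δx=+1 Δy=+0 Δt=10 [BAD: Δcyc=10≠L]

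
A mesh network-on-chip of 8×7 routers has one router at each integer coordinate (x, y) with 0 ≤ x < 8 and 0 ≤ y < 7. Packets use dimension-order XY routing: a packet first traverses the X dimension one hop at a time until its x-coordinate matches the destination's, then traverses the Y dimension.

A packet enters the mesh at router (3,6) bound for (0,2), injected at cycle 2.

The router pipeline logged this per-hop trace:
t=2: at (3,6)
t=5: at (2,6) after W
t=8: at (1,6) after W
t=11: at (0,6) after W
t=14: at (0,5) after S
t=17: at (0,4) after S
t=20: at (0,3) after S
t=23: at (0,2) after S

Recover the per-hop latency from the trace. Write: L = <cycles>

L = 3

cyc[1] − cyc[0] = 5 − 2 = 3.
That increment is L by definition: L = 3.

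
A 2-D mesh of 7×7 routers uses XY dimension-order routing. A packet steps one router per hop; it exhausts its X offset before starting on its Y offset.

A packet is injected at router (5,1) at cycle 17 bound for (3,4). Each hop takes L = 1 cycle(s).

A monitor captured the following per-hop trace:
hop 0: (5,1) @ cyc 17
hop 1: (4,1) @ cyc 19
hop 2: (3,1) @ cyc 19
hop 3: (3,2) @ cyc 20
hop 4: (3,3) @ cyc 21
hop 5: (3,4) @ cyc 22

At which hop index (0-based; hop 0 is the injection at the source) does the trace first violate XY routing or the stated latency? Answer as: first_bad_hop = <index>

first_bad_hop = 1

[1] (-1,+0) / 2c ⇒ BAD: Δcyc=2≠L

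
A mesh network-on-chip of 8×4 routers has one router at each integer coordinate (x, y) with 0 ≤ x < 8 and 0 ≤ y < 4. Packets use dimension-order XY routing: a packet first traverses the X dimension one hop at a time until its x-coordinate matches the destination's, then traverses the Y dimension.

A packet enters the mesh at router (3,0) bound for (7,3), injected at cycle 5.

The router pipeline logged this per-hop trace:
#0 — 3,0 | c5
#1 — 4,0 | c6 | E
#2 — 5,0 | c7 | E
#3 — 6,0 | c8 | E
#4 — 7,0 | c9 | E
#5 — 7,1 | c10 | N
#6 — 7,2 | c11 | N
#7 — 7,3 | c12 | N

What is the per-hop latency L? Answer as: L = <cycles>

L = 1

Δcyc across hop 0→1: 6 − 5 = 1.
Each hop adds L, hence L = 1.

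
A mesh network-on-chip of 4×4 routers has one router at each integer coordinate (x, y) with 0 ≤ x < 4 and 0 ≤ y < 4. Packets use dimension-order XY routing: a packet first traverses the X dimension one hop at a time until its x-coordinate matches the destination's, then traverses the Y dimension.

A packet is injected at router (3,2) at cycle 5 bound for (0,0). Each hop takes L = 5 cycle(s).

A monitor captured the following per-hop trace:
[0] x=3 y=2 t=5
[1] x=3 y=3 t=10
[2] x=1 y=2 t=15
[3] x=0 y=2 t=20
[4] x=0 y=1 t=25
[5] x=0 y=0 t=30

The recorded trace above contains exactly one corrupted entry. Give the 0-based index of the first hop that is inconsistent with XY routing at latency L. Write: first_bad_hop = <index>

hop 1: step (+0,+1), +5 cyc — BAD: Y-move but x=3≠0

first_bad_hop = 1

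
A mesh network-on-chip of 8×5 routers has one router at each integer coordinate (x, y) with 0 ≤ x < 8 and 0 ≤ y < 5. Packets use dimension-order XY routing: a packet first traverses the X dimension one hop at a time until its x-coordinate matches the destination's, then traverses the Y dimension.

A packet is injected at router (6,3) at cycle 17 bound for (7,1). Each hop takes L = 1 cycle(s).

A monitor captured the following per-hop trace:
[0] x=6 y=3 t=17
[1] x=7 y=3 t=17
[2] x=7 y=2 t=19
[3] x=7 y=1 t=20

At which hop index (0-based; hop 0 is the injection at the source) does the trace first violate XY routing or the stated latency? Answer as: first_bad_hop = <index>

first_bad_hop = 1

[1] (+1,+0) / 0c ⇒ BAD: Δcyc=0≠L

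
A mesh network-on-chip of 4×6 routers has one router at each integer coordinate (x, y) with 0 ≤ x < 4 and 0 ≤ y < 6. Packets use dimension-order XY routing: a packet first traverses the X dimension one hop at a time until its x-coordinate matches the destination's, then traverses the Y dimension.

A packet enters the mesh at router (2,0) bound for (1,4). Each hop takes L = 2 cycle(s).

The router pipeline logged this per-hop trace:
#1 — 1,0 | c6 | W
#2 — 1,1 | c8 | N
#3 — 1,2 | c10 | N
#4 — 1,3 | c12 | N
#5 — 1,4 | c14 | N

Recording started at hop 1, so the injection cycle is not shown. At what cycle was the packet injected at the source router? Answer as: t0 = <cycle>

At hop 1 the cycle is 6; in general cyc_k = t0 + kL.
Subtract one hop: t0 = 6 − 2 = 4.

t0 = 4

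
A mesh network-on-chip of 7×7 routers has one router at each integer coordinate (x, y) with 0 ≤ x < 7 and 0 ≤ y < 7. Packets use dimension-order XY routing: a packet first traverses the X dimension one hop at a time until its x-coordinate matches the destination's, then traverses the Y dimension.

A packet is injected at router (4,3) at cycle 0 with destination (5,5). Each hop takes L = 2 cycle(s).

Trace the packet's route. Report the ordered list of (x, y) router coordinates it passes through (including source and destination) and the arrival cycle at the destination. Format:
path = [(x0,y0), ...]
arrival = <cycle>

path = [(4,3), (5,3), (5,4), (5,5)]
arrival = 6

#0 — 4,3 | c0
#1 — 5,3 | c2 | E
#2 — 5,4 | c4 | N
#3 — 5,5 | c6 | N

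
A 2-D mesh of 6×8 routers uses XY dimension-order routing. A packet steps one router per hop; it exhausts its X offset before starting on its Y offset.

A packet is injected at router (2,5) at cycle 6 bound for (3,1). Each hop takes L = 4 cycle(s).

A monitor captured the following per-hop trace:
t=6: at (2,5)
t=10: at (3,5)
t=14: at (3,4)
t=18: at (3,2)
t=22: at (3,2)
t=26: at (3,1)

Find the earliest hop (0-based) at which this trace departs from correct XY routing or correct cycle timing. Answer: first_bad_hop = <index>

first_bad_hop = 3

hop 1: step (+1,+0), +4 cyc — ok
hop 2: step (+0,-1), +4 cyc — ok
hop 3: step (+0,-2), +4 cyc — BAD: non-unit step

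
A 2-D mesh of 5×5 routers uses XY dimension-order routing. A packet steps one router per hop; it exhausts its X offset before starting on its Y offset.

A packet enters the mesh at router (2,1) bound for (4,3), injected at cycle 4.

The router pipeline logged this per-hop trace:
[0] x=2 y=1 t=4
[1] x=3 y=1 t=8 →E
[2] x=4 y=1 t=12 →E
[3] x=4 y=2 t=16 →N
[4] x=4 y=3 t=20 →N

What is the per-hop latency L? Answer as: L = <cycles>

From hop 0 (4) to hop 1 (8): +4 cycles.
One hop costs L cycles, so L = 4.

L = 4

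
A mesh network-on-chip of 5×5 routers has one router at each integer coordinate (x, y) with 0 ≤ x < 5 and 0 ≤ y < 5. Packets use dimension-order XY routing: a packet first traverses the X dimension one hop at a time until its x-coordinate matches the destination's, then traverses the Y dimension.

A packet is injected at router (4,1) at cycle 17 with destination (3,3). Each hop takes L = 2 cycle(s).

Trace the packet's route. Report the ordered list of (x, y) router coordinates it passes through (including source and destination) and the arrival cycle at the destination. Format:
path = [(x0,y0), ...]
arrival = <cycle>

path = [(4,1), (3,1), (3,2), (3,3)]
arrival = 23

src (4,1)  cyc=17
W→(3,1)  cyc=19
N→(3,2)  cyc=21
N→(3,3)  cyc=23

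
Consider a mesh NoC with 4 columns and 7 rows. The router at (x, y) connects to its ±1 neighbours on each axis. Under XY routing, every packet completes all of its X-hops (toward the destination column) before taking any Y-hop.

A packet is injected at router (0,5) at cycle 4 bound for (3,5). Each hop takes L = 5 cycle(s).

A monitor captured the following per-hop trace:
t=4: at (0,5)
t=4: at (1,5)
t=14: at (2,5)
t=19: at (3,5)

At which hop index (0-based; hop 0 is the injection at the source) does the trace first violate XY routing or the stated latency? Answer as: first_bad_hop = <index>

first_bad_hop = 1

  1: Δx=+1 Δy=+0 Δt=0 [BAD: Δcyc=0≠L]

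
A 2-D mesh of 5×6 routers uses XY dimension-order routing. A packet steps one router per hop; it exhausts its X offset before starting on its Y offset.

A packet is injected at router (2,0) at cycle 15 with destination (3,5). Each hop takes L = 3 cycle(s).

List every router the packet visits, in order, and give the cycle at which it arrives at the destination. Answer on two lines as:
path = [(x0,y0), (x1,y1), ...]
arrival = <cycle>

t=15: at (2,0)
t=18: at (3,0) after E
t=21: at (3,1) after N
t=24: at (3,2) after N
t=27: at (3,3) after N
t=30: at (3,4) after N
t=33: at (3,5) after N

path = [(2,0), (3,0), (3,1), (3,2), (3,3), (3,4), (3,5)]
arrival = 33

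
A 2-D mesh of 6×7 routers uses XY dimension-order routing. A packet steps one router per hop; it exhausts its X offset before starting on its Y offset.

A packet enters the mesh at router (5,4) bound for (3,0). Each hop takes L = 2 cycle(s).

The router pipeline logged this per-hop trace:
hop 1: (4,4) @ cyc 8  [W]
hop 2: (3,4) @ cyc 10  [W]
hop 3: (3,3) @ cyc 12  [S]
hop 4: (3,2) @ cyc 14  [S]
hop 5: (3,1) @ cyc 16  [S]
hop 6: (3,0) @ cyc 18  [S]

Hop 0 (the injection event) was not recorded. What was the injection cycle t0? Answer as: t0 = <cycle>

t0 = 6

cyc[1] = 8 and cyc[k] = t0 + k·L for every k.
Therefore t0 = 8 − L = 6.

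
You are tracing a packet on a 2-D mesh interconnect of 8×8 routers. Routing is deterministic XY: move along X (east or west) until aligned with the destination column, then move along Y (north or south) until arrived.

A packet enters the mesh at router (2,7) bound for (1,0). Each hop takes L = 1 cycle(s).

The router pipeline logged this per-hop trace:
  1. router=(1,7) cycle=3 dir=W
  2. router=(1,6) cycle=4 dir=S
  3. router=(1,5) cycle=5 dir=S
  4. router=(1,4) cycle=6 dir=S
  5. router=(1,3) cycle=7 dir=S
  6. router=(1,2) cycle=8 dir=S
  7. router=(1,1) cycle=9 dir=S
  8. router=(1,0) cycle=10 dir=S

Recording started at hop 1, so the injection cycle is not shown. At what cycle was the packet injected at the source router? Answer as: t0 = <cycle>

t0 = 2

At hop 1 the cycle is 3; in general cyc_k = t0 + kL.
t0 = cyc[1] − L = 3 − 1 = 2.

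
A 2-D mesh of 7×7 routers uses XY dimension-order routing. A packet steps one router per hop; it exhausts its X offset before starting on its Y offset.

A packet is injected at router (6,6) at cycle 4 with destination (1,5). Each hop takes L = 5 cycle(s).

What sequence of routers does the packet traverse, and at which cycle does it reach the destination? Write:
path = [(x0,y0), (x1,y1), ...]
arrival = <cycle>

path = [(6,6), (5,6), (4,6), (3,6), (2,6), (1,6), (1,5)]
arrival = 34

src (6,6)  cyc=4
W→(5,6)  cyc=9
W→(4,6)  cyc=14
W→(3,6)  cyc=19
W→(2,6)  cyc=24
W→(1,6)  cyc=29
S→(1,5)  cyc=34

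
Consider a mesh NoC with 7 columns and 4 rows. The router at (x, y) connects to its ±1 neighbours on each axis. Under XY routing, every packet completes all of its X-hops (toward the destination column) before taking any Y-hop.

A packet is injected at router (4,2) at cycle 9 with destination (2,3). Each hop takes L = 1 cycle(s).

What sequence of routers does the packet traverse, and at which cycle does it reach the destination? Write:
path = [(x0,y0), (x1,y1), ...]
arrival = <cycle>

#0 — 4,2 | c9
#1 — 3,2 | c10 | W
#2 — 2,2 | c11 | W
#3 — 2,3 | c12 | N

path = [(4,2), (3,2), (2,2), (2,3)]
arrival = 12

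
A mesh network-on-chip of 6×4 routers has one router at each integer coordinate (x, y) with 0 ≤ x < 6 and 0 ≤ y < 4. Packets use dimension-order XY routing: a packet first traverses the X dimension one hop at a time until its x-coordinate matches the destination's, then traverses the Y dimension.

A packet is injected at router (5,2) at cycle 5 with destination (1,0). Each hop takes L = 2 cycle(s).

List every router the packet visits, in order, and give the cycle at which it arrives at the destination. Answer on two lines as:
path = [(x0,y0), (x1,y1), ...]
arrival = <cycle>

t=5: at (5,2)
t=7: at (4,2) after W
t=9: at (3,2) after W
t=11: at (2,2) after W
t=13: at (1,2) after W
t=15: at (1,1) after S
t=17: at (1,0) after S

path = [(5,2), (4,2), (3,2), (2,2), (1,2), (1,1), (1,0)]
arrival = 17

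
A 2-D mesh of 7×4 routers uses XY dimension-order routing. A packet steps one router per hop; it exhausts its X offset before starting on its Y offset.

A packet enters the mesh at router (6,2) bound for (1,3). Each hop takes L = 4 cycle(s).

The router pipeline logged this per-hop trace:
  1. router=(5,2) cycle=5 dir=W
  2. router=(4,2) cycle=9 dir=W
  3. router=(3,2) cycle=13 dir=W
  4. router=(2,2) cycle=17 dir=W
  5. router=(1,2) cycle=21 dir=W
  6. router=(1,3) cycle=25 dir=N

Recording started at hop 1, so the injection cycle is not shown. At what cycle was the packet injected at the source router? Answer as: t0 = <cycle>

Hop 1 reached at cycle 5; hop k is at t0 + k·L.
Therefore t0 = 5 − L = 1.

t0 = 1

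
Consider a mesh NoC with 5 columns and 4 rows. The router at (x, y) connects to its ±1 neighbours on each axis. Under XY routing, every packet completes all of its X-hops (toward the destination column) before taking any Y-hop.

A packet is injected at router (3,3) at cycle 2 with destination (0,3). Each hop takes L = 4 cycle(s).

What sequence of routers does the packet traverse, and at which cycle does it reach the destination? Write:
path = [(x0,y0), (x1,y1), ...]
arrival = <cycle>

path = [(3,3), (2,3), (1,3), (0,3)]
arrival = 14

  0. router=(3,3) cycle=2 (inject)
  1. router=(2,3) cycle=6 dir=W
  2. router=(1,3) cycle=10 dir=W
  3. router=(0,3) cycle=14 dir=W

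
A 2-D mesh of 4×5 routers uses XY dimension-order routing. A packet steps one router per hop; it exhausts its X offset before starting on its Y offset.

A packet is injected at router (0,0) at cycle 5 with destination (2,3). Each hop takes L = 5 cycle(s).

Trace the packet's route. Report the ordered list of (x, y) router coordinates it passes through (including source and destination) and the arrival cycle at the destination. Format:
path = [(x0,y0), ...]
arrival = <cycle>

#0 — 0,0 | c5
#1 — 1,0 | c10 | E
#2 — 2,0 | c15 | E
#3 — 2,1 | c20 | N
#4 — 2,2 | c25 | N
#5 — 2,3 | c30 | N

path = [(0,0), (1,0), (2,0), (2,1), (2,2), (2,3)]
arrival = 30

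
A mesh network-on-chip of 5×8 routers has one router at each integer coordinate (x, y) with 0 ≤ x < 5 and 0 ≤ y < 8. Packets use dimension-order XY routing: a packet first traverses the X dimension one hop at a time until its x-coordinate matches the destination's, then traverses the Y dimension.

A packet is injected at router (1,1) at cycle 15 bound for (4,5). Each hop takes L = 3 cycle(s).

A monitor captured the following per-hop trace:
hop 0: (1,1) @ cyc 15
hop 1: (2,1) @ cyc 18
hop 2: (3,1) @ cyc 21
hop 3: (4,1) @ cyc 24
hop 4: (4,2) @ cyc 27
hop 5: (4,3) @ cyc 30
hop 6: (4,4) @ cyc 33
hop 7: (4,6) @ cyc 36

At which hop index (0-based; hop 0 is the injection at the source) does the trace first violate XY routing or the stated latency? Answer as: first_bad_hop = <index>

hop 1: step (+1,+0), +3 cyc — ok
hop 2: step (+1,+0), +3 cyc — ok
hop 3: step (+1,+0), +3 cyc — ok
hop 4: step (+0,+1), +3 cyc — ok
hop 5: step (+0,+1), +3 cyc — ok
hop 6: step (+0,+1), +3 cyc — ok
hop 7: step (+0,+2), +3 cyc — BAD: non-unit step

first_bad_hop = 7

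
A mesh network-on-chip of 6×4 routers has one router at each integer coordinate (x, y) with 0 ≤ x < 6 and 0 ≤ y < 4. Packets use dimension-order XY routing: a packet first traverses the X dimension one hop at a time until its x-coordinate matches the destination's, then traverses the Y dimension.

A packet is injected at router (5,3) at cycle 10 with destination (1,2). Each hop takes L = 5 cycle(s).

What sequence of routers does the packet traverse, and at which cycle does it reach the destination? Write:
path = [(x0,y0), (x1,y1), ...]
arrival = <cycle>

path = [(5,3), (4,3), (3,3), (2,3), (1,3), (1,2)]
arrival = 35

src (5,3)  cyc=10
W→(4,3)  cyc=15
W→(3,3)  cyc=20
W→(2,3)  cyc=25
W→(1,3)  cyc=30
S→(1,2)  cyc=35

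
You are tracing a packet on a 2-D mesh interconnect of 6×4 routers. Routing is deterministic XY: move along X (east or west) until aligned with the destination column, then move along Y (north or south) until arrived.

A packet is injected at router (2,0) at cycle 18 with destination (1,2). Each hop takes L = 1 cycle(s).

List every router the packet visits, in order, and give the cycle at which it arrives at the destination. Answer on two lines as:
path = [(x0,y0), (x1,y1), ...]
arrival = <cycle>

  0. router=(2,0) cycle=18 (inject)
  1. router=(1,0) cycle=19 dir=W
  2. router=(1,1) cycle=20 dir=N
  3. router=(1,2) cycle=21 dir=N

path = [(2,0), (1,0), (1,1), (1,2)]
arrival = 21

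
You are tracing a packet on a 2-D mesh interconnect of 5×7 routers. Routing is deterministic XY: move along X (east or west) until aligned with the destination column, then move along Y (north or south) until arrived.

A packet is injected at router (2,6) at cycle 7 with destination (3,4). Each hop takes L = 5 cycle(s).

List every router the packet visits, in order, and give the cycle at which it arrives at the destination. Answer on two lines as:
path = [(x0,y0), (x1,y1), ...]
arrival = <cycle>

path = [(2,6), (3,6), (3,5), (3,4)]
arrival = 22

t=7: at (2,6)
t=12: at (3,6) after E
t=17: at (3,5) after S
t=22: at (3,4) after S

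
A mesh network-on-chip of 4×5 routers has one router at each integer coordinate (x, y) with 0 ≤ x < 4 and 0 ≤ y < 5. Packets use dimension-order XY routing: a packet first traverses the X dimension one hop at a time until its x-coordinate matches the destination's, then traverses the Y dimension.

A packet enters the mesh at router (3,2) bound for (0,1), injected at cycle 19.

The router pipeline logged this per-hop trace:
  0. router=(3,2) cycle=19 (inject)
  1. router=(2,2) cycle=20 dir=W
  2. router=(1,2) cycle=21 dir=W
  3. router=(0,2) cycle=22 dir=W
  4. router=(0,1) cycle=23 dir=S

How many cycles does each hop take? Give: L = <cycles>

Δcyc across hop 0→1: 20 − 19 = 1.
Per-hop latency L = Δcyc = 1.

L = 1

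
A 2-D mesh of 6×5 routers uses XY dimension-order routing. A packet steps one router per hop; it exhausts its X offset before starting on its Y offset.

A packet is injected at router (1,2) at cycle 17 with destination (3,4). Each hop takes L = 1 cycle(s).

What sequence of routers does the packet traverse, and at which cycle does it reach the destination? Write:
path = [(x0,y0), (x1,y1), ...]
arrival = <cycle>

path = [(1,2), (2,2), (3,2), (3,3), (3,4)]
arrival = 21

t=17: at (1,2)
t=18: at (2,2) after E
t=19: at (3,2) after E
t=20: at (3,3) after N
t=21: at (3,4) after N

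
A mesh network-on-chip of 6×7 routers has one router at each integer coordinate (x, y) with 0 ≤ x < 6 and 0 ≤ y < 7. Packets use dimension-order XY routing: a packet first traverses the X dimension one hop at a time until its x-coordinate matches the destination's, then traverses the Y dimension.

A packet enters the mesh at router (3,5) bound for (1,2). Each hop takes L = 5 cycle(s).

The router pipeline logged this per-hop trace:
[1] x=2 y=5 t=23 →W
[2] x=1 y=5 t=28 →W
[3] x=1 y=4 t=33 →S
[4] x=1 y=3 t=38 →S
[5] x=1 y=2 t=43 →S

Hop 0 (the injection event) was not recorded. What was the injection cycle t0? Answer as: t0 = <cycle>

cyc[1] = 23 and cyc[k] = t0 + k·L for every k.
Subtract one hop: t0 = 23 − 5 = 18.

t0 = 18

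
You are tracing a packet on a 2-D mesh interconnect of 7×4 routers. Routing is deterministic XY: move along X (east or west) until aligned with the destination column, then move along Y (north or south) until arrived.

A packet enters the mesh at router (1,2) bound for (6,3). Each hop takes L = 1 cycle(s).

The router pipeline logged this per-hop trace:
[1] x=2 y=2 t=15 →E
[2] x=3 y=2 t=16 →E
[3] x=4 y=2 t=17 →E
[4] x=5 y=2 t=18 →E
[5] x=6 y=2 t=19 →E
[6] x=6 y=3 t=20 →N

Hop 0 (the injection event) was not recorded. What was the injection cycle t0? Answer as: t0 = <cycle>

t0 = 14

The first recorded entry is hop 1 at cycle 15.
t0 = cyc[1] − L = 15 − 1 = 14.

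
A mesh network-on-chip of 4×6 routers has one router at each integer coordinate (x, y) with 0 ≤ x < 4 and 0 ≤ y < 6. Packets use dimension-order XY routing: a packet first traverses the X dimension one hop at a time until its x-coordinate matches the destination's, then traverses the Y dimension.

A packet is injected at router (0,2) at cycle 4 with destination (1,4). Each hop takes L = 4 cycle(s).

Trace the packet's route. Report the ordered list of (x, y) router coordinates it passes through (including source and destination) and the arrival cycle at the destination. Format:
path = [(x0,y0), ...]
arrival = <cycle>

#0 — 0,2 | c4
#1 — 1,2 | c8 | E
#2 — 1,3 | c12 | N
#3 — 1,4 | c16 | N

path = [(0,2), (1,2), (1,3), (1,4)]
arrival = 16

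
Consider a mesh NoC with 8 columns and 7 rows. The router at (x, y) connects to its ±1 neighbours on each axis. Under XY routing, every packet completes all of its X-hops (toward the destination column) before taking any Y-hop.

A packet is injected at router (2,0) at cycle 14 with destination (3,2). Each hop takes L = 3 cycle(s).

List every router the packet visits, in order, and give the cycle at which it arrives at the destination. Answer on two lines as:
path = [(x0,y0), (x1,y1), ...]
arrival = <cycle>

path = [(2,0), (3,0), (3,1), (3,2)]
arrival = 23

  0. router=(2,0) cycle=14 (inject)
  1. router=(3,0) cycle=17 dir=E
  2. router=(3,1) cycle=20 dir=N
  3. router=(3,2) cycle=23 dir=N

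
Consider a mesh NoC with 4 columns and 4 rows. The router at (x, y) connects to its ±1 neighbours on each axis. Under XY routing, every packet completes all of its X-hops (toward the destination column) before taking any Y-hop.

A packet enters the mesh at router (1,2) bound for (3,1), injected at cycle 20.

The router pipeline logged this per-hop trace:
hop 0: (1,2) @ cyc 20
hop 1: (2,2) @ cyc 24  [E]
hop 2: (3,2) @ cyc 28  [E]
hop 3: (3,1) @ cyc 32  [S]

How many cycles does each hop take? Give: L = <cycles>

L = 4

From hop 0 (20) to hop 1 (24): +4 cycles.
One hop costs L cycles, so L = 4.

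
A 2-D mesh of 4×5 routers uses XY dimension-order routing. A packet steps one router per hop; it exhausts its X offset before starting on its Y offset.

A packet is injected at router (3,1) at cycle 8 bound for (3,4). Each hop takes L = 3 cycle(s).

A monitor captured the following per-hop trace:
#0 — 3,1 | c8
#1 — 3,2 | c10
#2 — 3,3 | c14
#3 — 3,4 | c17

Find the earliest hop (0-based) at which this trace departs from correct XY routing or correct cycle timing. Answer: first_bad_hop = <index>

first_bad_hop = 1

  1: Δx=+0 Δy=+1 Δt=2 [BAD: Δcyc=2≠L]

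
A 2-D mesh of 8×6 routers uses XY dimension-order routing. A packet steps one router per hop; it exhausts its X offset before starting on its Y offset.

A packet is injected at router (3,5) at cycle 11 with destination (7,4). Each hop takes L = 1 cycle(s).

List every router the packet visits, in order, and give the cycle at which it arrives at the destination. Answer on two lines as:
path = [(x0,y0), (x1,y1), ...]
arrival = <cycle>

src (3,5)  cyc=11
E→(4,5)  cyc=12
E→(5,5)  cyc=13
E→(6,5)  cyc=14
E→(7,5)  cyc=15
S→(7,4)  cyc=16

path = [(3,5), (4,5), (5,5), (6,5), (7,5), (7,4)]
arrival = 16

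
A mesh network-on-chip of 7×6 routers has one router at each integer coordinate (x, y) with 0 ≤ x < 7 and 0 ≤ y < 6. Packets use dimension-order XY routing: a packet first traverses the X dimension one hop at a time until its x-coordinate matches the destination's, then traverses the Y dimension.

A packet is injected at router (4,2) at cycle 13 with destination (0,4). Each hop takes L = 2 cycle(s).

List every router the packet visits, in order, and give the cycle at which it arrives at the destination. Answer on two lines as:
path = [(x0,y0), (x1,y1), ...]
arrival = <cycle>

path = [(4,2), (3,2), (2,2), (1,2), (0,2), (0,3), (0,4)]
arrival = 25

[0] x=4 y=2 t=13
[1] x=3 y=2 t=15 →W
[2] x=2 y=2 t=17 →W
[3] x=1 y=2 t=19 →W
[4] x=0 y=2 t=21 →W
[5] x=0 y=3 t=23 →N
[6] x=0 y=4 t=25 →N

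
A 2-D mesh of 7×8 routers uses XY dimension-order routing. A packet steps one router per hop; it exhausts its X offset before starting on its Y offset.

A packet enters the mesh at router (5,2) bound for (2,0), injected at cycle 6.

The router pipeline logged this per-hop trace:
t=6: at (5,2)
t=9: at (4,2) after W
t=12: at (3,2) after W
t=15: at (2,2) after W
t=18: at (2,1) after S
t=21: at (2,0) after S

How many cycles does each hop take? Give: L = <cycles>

From hop 0 (6) to hop 1 (9): +3 cycles.
That increment is L by definition: L = 3.

L = 3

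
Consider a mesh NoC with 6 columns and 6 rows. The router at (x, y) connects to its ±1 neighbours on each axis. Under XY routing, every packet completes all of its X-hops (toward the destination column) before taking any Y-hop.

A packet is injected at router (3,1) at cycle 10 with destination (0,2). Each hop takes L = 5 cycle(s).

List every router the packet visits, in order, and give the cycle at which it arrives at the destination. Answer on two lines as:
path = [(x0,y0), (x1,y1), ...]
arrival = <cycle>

hop 0: (3,1) @ cyc 10
hop 1: (2,1) @ cyc 15  [W]
hop 2: (1,1) @ cyc 20  [W]
hop 3: (0,1) @ cyc 25  [W]
hop 4: (0,2) @ cyc 30  [N]

path = [(3,1), (2,1), (1,1), (0,1), (0,2)]
arrival = 30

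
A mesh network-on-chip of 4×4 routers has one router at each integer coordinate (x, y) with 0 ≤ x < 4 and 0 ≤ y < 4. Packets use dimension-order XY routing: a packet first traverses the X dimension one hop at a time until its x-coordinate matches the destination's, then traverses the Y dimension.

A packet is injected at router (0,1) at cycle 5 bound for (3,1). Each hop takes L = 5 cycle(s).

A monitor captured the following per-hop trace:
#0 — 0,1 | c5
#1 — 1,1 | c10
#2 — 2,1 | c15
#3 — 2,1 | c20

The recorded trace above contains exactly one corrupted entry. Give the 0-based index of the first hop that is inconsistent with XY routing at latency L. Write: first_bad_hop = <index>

[1] (+1,+0) / 5c ⇒ ok
[2] (+1,+0) / 5c ⇒ ok
[3] (+0,+0) / 5c ⇒ BAD: non-unit step

first_bad_hop = 3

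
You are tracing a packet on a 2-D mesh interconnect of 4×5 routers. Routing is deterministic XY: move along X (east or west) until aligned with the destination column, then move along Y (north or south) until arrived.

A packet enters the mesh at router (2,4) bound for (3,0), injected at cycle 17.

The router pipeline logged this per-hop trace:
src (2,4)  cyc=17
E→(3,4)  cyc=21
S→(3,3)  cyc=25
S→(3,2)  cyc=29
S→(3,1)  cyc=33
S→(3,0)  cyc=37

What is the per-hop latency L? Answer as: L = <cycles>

L = 4

cyc[1] − cyc[0] = 21 − 17 = 4.
Per-hop latency L = Δcyc = 4.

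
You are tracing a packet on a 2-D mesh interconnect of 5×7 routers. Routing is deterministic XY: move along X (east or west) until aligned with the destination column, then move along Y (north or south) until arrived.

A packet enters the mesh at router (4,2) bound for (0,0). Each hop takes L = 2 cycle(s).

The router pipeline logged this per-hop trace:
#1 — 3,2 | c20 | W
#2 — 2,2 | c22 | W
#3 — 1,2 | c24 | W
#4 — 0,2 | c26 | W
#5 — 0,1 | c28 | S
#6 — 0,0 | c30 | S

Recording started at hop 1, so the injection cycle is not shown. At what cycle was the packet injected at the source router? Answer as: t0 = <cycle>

Hop 1 reached at cycle 20; hop k is at t0 + k·L.
Therefore t0 = 20 − L = 18.

t0 = 18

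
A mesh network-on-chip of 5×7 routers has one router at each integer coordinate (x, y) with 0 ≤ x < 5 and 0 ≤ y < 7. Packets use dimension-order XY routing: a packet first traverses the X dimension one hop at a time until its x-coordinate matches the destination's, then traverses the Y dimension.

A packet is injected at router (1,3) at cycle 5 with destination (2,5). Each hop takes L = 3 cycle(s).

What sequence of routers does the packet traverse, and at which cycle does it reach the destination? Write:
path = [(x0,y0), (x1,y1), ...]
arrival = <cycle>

t=5: at (1,3)
t=8: at (2,3) after E
t=11: at (2,4) after N
t=14: at (2,5) after N

path = [(1,3), (2,3), (2,4), (2,5)]
arrival = 14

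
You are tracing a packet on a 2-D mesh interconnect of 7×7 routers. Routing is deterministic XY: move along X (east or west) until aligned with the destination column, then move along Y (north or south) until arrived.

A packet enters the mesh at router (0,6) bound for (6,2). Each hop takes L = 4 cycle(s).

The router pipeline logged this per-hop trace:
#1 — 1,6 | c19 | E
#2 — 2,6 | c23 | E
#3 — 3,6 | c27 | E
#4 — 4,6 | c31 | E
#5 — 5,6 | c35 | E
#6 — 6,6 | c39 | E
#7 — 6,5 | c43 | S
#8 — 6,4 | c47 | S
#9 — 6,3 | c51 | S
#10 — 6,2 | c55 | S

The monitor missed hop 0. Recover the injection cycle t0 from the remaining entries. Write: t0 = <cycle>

t0 = 15

cyc[1] = 19 and cyc[k] = t0 + k·L for every k.
Therefore t0 = 19 − L = 15.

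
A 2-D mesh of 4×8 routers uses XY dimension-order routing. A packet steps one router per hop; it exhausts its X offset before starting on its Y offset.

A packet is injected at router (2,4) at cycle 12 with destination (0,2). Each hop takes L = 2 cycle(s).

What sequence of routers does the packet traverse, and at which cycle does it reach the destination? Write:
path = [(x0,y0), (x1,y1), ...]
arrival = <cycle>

path = [(2,4), (1,4), (0,4), (0,3), (0,2)]
arrival = 20

[0] x=2 y=4 t=12
[1] x=1 y=4 t=14 →W
[2] x=0 y=4 t=16 →W
[3] x=0 y=3 t=18 →S
[4] x=0 y=2 t=20 →S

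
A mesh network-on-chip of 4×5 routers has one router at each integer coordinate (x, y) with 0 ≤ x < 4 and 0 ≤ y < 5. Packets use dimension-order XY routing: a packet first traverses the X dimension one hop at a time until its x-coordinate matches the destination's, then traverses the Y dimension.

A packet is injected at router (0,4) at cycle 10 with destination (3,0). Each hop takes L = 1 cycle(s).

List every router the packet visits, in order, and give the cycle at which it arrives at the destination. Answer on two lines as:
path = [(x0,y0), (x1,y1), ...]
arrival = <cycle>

path = [(0,4), (1,4), (2,4), (3,4), (3,3), (3,2), (3,1), (3,0)]
arrival = 17

#0 — 0,4 | c10
#1 — 1,4 | c11 | E
#2 — 2,4 | c12 | E
#3 — 3,4 | c13 | E
#4 — 3,3 | c14 | S
#5 — 3,2 | c15 | S
#6 — 3,1 | c16 | S
#7 — 3,0 | c17 | S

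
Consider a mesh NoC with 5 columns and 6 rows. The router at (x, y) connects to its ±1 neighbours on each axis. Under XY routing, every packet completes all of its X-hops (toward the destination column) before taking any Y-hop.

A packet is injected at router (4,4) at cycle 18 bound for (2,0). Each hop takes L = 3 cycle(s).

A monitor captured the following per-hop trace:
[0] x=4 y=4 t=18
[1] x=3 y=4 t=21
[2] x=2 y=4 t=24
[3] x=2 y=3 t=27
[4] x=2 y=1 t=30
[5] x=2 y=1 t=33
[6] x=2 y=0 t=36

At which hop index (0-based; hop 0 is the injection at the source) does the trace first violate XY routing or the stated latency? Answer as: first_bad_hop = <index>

first_bad_hop = 4

[1] (-1,+0) / 3c ⇒ ok
[2] (-1,+0) / 3c ⇒ ok
[3] (+0,-1) / 3c ⇒ ok
[4] (+0,-2) / 3c ⇒ BAD: non-unit step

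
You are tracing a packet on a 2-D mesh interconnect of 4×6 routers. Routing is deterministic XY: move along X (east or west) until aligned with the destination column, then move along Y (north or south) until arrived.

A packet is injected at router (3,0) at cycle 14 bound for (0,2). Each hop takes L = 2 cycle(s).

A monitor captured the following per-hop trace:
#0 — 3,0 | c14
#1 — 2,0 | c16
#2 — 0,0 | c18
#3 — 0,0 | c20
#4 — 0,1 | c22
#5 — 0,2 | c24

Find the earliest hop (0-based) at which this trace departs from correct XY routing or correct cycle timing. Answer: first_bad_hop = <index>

first_bad_hop = 2

  1: Δx=-1 Δy=+0 Δt=2 [ok]
  2: Δx=-2 Δy=+0 Δt=2 [BAD: non-unit step]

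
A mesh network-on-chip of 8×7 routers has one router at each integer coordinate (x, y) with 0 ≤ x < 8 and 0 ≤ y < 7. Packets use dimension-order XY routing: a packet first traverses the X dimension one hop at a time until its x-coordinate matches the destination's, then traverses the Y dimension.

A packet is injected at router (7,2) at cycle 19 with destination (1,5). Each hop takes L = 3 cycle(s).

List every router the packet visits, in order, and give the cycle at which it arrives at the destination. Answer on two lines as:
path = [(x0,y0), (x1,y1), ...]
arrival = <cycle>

hop 0: (7,2) @ cyc 19
hop 1: (6,2) @ cyc 22  [W]
hop 2: (5,2) @ cyc 25  [W]
hop 3: (4,2) @ cyc 28  [W]
hop 4: (3,2) @ cyc 31  [W]
hop 5: (2,2) @ cyc 34  [W]
hop 6: (1,2) @ cyc 37  [W]
hop 7: (1,3) @ cyc 40  [N]
hop 8: (1,4) @ cyc 43  [N]
hop 9: (1,5) @ cyc 46  [N]

path = [(7,2), (6,2), (5,2), (4,2), (3,2), (2,2), (1,2), (1,3), (1,4), (1,5)]
arrival = 46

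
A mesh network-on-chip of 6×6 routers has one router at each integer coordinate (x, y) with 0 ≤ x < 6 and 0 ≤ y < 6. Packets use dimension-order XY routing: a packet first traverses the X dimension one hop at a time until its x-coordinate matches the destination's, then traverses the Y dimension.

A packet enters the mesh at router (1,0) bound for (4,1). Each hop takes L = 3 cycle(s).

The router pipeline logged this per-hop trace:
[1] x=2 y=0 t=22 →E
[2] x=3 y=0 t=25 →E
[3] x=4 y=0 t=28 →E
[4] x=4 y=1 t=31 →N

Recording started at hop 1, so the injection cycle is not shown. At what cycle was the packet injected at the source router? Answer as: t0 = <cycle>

The first recorded entry is hop 1 at cycle 22.
Subtract one hop: t0 = 22 − 3 = 19.

t0 = 19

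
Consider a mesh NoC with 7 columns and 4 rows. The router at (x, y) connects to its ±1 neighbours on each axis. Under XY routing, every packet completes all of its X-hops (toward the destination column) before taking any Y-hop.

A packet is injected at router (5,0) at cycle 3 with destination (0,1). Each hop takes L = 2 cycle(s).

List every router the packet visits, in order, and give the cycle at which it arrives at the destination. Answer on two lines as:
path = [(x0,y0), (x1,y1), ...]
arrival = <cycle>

#0 — 5,0 | c3
#1 — 4,0 | c5 | W
#2 — 3,0 | c7 | W
#3 — 2,0 | c9 | W
#4 — 1,0 | c11 | W
#5 — 0,0 | c13 | W
#6 — 0,1 | c15 | N

path = [(5,0), (4,0), (3,0), (2,0), (1,0), (0,0), (0,1)]
arrival = 15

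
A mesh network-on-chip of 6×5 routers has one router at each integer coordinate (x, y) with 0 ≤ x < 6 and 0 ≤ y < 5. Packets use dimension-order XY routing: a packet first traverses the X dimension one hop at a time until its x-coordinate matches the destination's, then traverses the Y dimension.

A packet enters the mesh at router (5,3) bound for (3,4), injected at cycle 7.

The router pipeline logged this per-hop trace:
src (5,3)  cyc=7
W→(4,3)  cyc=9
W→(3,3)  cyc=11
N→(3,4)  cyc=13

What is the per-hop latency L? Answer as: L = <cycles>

L = 2

From hop 0 (7) to hop 1 (9): +2 cycles.
That increment is L by definition: L = 2.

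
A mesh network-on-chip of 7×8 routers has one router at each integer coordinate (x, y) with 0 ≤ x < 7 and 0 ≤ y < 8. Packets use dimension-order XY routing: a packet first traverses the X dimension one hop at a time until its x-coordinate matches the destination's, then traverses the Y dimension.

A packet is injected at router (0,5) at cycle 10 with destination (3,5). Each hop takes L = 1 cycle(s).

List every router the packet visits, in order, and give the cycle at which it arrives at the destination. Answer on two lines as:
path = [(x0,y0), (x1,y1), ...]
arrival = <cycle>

path = [(0,5), (1,5), (2,5), (3,5)]
arrival = 13

  0. router=(0,5) cycle=10 (inject)
  1. router=(1,5) cycle=11 dir=E
  2. router=(2,5) cycle=12 dir=E
  3. router=(3,5) cycle=13 dir=E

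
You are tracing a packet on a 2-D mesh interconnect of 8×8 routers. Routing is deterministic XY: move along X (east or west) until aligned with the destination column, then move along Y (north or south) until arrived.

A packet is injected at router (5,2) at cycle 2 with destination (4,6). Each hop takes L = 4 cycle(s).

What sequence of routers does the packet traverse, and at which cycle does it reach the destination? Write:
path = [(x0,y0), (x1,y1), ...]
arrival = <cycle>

path = [(5,2), (4,2), (4,3), (4,4), (4,5), (4,6)]
arrival = 22

#0 — 5,2 | c2
#1 — 4,2 | c6 | W
#2 — 4,3 | c10 | N
#3 — 4,4 | c14 | N
#4 — 4,5 | c18 | N
#5 — 4,6 | c22 | N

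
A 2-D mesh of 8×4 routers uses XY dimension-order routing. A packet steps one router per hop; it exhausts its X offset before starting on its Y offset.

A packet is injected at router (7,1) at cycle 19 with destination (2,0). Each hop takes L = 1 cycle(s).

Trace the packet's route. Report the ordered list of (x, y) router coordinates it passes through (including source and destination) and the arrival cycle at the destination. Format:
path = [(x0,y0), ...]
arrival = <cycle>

t=19: at (7,1)
t=20: at (6,1) after W
t=21: at (5,1) after W
t=22: at (4,1) after W
t=23: at (3,1) after W
t=24: at (2,1) after W
t=25: at (2,0) after S

path = [(7,1), (6,1), (5,1), (4,1), (3,1), (2,1), (2,0)]
arrival = 25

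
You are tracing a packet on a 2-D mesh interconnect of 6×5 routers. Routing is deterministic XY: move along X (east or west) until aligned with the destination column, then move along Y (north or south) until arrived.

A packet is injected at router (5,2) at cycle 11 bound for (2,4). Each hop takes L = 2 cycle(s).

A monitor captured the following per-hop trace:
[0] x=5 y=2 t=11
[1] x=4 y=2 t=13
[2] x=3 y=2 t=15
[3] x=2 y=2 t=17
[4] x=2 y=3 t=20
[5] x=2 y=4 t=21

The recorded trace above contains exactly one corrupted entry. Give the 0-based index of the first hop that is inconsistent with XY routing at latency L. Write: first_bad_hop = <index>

first_bad_hop = 4

  1: Δx=-1 Δy=+0 Δt=2 [ok]
  2: Δx=-1 Δy=+0 Δt=2 [ok]
  3: Δx=-1 Δy=+0 Δt=2 [ok]
  4: Δx=+0 Δy=+1 Δt=3 [BAD: Δcyc=3≠L]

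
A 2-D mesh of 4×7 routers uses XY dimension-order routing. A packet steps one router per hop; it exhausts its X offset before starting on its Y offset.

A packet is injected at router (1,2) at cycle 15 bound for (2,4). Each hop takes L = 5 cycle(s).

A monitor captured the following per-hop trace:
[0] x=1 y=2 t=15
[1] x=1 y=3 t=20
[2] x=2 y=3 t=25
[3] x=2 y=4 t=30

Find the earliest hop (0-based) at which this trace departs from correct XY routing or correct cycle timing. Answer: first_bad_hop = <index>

hop 1: step (+0,+1), +5 cyc — BAD: Y-move but x=1≠2

first_bad_hop = 1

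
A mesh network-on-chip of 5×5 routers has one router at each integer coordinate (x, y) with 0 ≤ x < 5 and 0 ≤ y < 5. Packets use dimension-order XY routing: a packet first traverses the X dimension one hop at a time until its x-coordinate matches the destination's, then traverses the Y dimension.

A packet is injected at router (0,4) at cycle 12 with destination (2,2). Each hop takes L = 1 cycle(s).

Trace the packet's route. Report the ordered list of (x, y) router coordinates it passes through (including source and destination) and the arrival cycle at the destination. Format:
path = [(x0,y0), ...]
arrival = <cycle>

path = [(0,4), (1,4), (2,4), (2,3), (2,2)]
arrival = 16

src (0,4)  cyc=12
E→(1,4)  cyc=13
E→(2,4)  cyc=14
S→(2,3)  cyc=15
S→(2,2)  cyc=16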